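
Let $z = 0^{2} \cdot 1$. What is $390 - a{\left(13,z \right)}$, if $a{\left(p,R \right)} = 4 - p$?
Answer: $399$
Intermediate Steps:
$z = 0$ ($z = 0 \cdot 1 = 0$)
$390 - a{\left(13,z \right)} = 390 - \left(4 - 13\right) = 390 - -9 = 390 + 9 = 399$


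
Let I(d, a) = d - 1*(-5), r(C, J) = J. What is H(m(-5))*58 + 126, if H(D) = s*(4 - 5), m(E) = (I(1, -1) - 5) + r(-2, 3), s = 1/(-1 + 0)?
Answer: 184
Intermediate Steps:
s = -1 (s = 1/(-1) = -1)
I(d, a) = 5 + d (I(d, a) = d + 5 = 5 + d)
m(E) = 4 (m(E) = ((5 + 1) - 5) + 3 = (6 - 5) + 3 = 1 + 3 = 4)
H(D) = 1 (H(D) = -(4 - 5) = -1*(-1) = 1)
H(m(-5))*58 + 126 = 1*58 + 126 = 58 + 126 = 184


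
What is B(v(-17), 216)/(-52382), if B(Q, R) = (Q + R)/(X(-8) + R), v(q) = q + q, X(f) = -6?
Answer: -13/785730 ≈ -1.6545e-5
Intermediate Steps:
v(q) = 2*q
B(Q, R) = (Q + R)/(-6 + R)
B(v(-17), 216)/(-52382) = ((2*(-17) + 216)/(-6 + 216))/(-52382) = ((-34 + 216)/210)*(-1/52382) = ((1/210)*182)*(-1/52382) = (13/15)*(-1/52382) = -13/785730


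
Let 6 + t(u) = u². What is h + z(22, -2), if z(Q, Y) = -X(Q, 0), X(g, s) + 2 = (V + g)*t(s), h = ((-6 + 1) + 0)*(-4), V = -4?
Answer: 130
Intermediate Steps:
t(u) = -6 + u²
h = 20 (h = (-5 + 0)*(-4) = -5*(-4) = 20)
X(g, s) = -2 + (-6 + s²)*(-4 + g) (X(g, s) = -2 + (-4 + g)*(-6 + s²) = -2 + (-6 + s²)*(-4 + g))
z(Q, Y) = -22 + 6*Q (z(Q, Y) = -(22 - 4*0² + Q*(-6 + 0²)) = -(22 - 4*0 + Q*(-6 + 0)) = -(22 + 0 + Q*(-6)) = -(22 + 0 - 6*Q) = -(22 - 6*Q) = -22 + 6*Q)
h + z(22, -2) = 20 + (-22 + 6*22) = 20 + (-22 + 132) = 20 + 110 = 130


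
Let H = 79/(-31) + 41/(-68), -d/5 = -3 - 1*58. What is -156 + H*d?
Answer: -2354963/2108 ≈ -1117.2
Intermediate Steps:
d = 305 (d = -5*(-3 - 1*58) = -5*(-3 - 58) = -5*(-61) = 305)
H = -6643/2108 (H = 79*(-1/31) + 41*(-1/68) = -79/31 - 41/68 = -6643/2108 ≈ -3.1513)
-156 + H*d = -156 - 6643/2108*305 = -156 - 2026115/2108 = -2354963/2108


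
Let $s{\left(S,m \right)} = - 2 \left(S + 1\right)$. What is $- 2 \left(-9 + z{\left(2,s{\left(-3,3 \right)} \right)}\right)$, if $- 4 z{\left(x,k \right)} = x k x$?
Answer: $26$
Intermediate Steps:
$s{\left(S,m \right)} = -2 - 2 S$ ($s{\left(S,m \right)} = - 2 \left(1 + S\right) = -2 - 2 S$)
$z{\left(x,k \right)} = - \frac{k x^{2}}{4}$ ($z{\left(x,k \right)} = - \frac{x k x}{4} = - \frac{k x x}{4} = - \frac{k x^{2}}{4}$)
$- 2 \left(-9 + z{\left(2,s{\left(-3,3 \right)} \right)}\right) = - 2 \left(-9 - \frac{\left(-2 - -6\right) 2^{2}}{4}\right) = - 2 \left(-9 - \frac{1}{4} \left(-2 + 6\right) 4\right) = - 2 \left(-9 - 1 \cdot 4\right) = - 2 \left(-9 - 4\right) = \left(-2\right) \left(-13\right) = 26$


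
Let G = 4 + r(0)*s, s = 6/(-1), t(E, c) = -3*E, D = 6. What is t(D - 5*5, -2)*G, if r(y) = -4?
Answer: 1596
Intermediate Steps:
s = -6 (s = 6*(-1) = -6)
G = 28 (G = 4 - 4*(-6) = 4 + 24 = 28)
t(D - 5*5, -2)*G = -3*(6 - 5*5)*28 = -3*(6 - 25)*28 = -3*(-19)*28 = 57*28 = 1596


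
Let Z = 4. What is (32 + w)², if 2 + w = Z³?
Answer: 8836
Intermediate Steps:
w = 62 (w = -2 + 4³ = -2 + 64 = 62)
(32 + w)² = (32 + 62)² = 94² = 8836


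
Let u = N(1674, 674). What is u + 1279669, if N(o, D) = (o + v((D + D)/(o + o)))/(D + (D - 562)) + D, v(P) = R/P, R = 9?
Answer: 113046795399/88294 ≈ 1.2803e+6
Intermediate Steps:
v(P) = 9/P
N(o, D) = D + (o + 9*o/D)/(-562 + 2*D) (N(o, D) = (o + 9/(((D + D)/(o + o))))/(D + (D - 562)) + D = (o + 9/(((2*D)/((2*o)))))/(D + (-562 + D)) + D = (o + 9/(((2*D)*(1/(2*o)))))/(-562 + 2*D) + D = (o + 9/((D/o)))/(-562 + 2*D) + D = (o + 9*(o/D))/(-562 + 2*D) + D = (o + 9*o/D)/(-562 + 2*D) + D = D + (o + 9*o/D)/(-562 + 2*D))
u = 59700713/88294 (u = (1/2)*(9*1674 + 674*(1674 - 562*674 + 2*674**2))/(674*(-281 + 674)) = (1/2)*(1/674)*(15066 + 674*(1674 - 378788 + 2*454276))/393 = (1/2)*(1/674)*(1/393)*(15066 + 674*(1674 - 378788 + 908552)) = (1/2)*(1/674)*(1/393)*(15066 + 674*531438) = (1/2)*(1/674)*(1/393)*(15066 + 358189212) = (1/2)*(1/674)*(1/393)*358204278 = 59700713/88294 ≈ 676.16)
u + 1279669 = 59700713/88294 + 1279669 = 113046795399/88294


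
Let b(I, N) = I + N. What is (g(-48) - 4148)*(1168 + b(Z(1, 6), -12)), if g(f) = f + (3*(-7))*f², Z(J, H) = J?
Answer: -60835060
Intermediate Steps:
g(f) = f - 21*f²
(g(-48) - 4148)*(1168 + b(Z(1, 6), -12)) = (-48*(1 - 21*(-48)) - 4148)*(1168 + (1 - 12)) = (-48*(1 + 1008) - 4148)*(1168 - 11) = (-48*1009 - 4148)*1157 = (-48432 - 4148)*1157 = -52580*1157 = -60835060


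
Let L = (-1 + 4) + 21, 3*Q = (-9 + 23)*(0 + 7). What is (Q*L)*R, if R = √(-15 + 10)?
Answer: 784*I*√5 ≈ 1753.1*I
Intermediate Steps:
Q = 98/3 (Q = ((-9 + 23)*(0 + 7))/3 = (14*7)/3 = (⅓)*98 = 98/3 ≈ 32.667)
R = I*√5 (R = √(-5) = I*√5 ≈ 2.2361*I)
L = 24 (L = 3 + 21 = 24)
(Q*L)*R = ((98/3)*24)*(I*√5) = 784*(I*√5) = 784*I*√5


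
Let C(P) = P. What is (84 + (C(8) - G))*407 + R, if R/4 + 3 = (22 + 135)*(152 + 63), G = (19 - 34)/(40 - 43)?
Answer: 170417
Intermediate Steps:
G = 5 (G = -15/(-3) = -15*(-⅓) = 5)
R = 135008 (R = -12 + 4*((22 + 135)*(152 + 63)) = -12 + 4*(157*215) = -12 + 4*33755 = -12 + 135020 = 135008)
(84 + (C(8) - G))*407 + R = (84 + (8 - 1*5))*407 + 135008 = (84 + (8 - 5))*407 + 135008 = (84 + 3)*407 + 135008 = 87*407 + 135008 = 35409 + 135008 = 170417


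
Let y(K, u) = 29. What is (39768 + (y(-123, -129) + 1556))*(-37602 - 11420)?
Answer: -2027206766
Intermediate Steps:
(39768 + (y(-123, -129) + 1556))*(-37602 - 11420) = (39768 + (29 + 1556))*(-37602 - 11420) = (39768 + 1585)*(-49022) = 41353*(-49022) = -2027206766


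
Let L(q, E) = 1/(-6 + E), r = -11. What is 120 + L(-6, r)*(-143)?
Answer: 2183/17 ≈ 128.41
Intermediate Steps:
120 + L(-6, r)*(-143) = 120 - 143/(-6 - 11) = 120 - 143/(-17) = 120 - 1/17*(-143) = 120 + 143/17 = 2183/17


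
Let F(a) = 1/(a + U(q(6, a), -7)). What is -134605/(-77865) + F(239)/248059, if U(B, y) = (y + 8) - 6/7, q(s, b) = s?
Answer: 532331713357/307938103758 ≈ 1.7287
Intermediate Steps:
U(B, y) = 50/7 + y (U(B, y) = (8 + y) - 6*⅐ = (8 + y) - 6/7 = 50/7 + y)
F(a) = 1/(⅐ + a) (F(a) = 1/(a + (50/7 - 7)) = 1/(a + ⅐) = 1/(⅐ + a))
-134605/(-77865) + F(239)/248059 = -134605/(-77865) + (7/(1 + 7*239))/248059 = -134605*(-1/77865) + (7/(1 + 1673))*(1/248059) = 26921/15573 + (7/1674)*(1/248059) = 26921/15573 + 1/59321538 = 532331713357/307938103758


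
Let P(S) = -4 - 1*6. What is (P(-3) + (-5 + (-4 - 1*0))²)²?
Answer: 5041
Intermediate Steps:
P(S) = -10 (P(S) = -4 - 6 = -10)
(P(-3) + (-5 + (-4 - 1*0))²)² = (-10 + (-5 + (-4 - 1*0))²)² = (-10 + (-5 + (-4 + 0))²)² = (-10 + (-5 - 4)²)² = (-10 + (-9)²)² = (-10 + 81)² = 71² = 5041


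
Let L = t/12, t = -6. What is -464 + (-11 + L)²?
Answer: -1327/4 ≈ -331.75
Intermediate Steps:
L = -½ (L = -6/12 = -6*1/12 = -½ ≈ -0.50000)
-464 + (-11 + L)² = -464 + (-11 - ½)² = -464 + (-23/2)² = -464 + 529/4 = -1327/4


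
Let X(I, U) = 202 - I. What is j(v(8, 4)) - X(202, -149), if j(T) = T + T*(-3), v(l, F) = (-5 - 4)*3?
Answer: 54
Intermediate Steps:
v(l, F) = -27 (v(l, F) = -9*3 = -27)
j(T) = -2*T (j(T) = T - 3*T = -2*T)
j(v(8, 4)) - X(202, -149) = -2*(-27) - (202 - 1*202) = 54 - (202 - 202) = 54 - 1*0 = 54 + 0 = 54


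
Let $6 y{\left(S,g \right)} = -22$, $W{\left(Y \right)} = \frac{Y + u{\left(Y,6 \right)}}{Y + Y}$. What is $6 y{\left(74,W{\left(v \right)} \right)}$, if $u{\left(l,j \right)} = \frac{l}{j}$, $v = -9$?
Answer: $-22$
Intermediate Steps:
$W{\left(Y \right)} = \frac{7}{12}$ ($W{\left(Y \right)} = \frac{Y + \frac{Y}{6}}{Y + Y} = \frac{Y + Y \frac{1}{6}}{2 Y} = \left(Y + \frac{Y}{6}\right) \frac{1}{2 Y} = \frac{7 Y}{6} \frac{1}{2 Y} = \frac{7}{12}$)
$y{\left(S,g \right)} = - \frac{11}{3}$ ($y{\left(S,g \right)} = \frac{1}{6} \left(-22\right) = - \frac{11}{3}$)
$6 y{\left(74,W{\left(v \right)} \right)} = 6 \left(- \frac{11}{3}\right) = -22$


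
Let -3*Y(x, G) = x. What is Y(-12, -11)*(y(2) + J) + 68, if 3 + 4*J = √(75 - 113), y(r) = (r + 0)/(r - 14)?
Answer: 193/3 + I*√38 ≈ 64.333 + 6.1644*I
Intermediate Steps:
Y(x, G) = -x/3
y(r) = r/(-14 + r)
J = -¾ + I*√38/4 (J = -¾ + √(75 - 113)/4 = -¾ + √(-38)/4 = -¾ + (I*√38)/4 = -¾ + I*√38/4 ≈ -0.75 + 1.5411*I)
Y(-12, -11)*(y(2) + J) + 68 = (-⅓*(-12))*(2/(-14 + 2) + (-¾ + I*√38/4)) + 68 = 4*(2/(-12) + (-¾ + I*√38/4)) + 68 = 4*(2*(-1/12) + (-¾ + I*√38/4)) + 68 = 4*(-⅙ + (-¾ + I*√38/4)) + 68 = 4*(-11/12 + I*√38/4) + 68 = (-11/3 + I*√38) + 68 = 193/3 + I*√38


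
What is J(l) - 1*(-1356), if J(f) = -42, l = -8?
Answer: 1314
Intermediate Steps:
J(l) - 1*(-1356) = -42 - 1*(-1356) = -42 + 1356 = 1314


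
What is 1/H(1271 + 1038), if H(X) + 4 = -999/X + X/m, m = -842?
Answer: -1944178/13949351 ≈ -0.13937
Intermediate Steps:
H(X) = -4 - 999/X - X/842 (H(X) = -4 + (-999/X + X/(-842)) = -4 + (-999/X + X*(-1/842)) = -4 + (-999/X - X/842) = -4 - 999/X - X/842)
1/H(1271 + 1038) = 1/(-4 - 999/(1271 + 1038) - (1271 + 1038)/842) = 1/(-4 - 999/2309 - 1/842*2309) = 1/(-4 - 999*1/2309 - 2309/842) = 1/(-4 - 999/2309 - 2309/842) = 1/(-13949351/1944178) = -1944178/13949351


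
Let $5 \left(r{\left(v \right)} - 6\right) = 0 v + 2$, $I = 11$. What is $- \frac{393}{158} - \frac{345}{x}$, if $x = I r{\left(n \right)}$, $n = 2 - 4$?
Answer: $- \frac{205443}{27808} \approx -7.3879$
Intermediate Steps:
$n = -2$ ($n = 2 - 4 = -2$)
$r{\left(v \right)} = \frac{32}{5}$ ($r{\left(v \right)} = 6 + \frac{0 v + 2}{5} = 6 + \frac{0 + 2}{5} = 6 + \frac{1}{5} \cdot 2 = 6 + \frac{2}{5} = \frac{32}{5}$)
$x = \frac{352}{5}$ ($x = 11 \cdot \frac{32}{5} = \frac{352}{5} \approx 70.4$)
$- \frac{393}{158} - \frac{345}{x} = - \frac{393}{158} - \frac{345}{\frac{352}{5}} = \left(-393\right) \frac{1}{158} - \frac{1725}{352} = - \frac{393}{158} - \frac{1725}{352} = - \frac{205443}{27808}$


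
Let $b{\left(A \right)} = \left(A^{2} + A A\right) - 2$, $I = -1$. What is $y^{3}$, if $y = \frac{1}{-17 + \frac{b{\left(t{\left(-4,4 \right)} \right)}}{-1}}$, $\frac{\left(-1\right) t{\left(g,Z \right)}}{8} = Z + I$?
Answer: $- \frac{1}{1589324463} \approx -6.292 \cdot 10^{-10}$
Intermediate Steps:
$t{\left(g,Z \right)} = 8 - 8 Z$ ($t{\left(g,Z \right)} = - 8 \left(Z - 1\right) = - 8 \left(-1 + Z\right) = 8 - 8 Z$)
$b{\left(A \right)} = -2 + 2 A^{2}$ ($b{\left(A \right)} = \left(A^{2} + A^{2}\right) - 2 = 2 A^{2} - 2 = -2 + 2 A^{2}$)
$y = - \frac{1}{1167}$ ($y = \frac{1}{-17 + \frac{-2 + 2 \left(8 - 32\right)^{2}}{-1}} = \frac{1}{-17 + \left(-2 + 2 \left(8 - 32\right)^{2}\right) \left(-1\right)} = \frac{1}{-17 + \left(-2 + 2 \left(-24\right)^{2}\right) \left(-1\right)} = \frac{1}{-17 + \left(-2 + 2 \cdot 576\right) \left(-1\right)} = \frac{1}{-17 + \left(-2 + 1152\right) \left(-1\right)} = \frac{1}{-17 + 1150 \left(-1\right)} = \frac{1}{-17 - 1150} = \frac{1}{-1167} = - \frac{1}{1167} \approx -0.0008569$)
$y^{3} = \left(- \frac{1}{1167}\right)^{3} = - \frac{1}{1589324463}$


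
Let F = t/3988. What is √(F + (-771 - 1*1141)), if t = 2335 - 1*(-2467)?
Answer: I*√7597393238/1994 ≈ 43.713*I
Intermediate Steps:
t = 4802 (t = 2335 + 2467 = 4802)
F = 2401/1994 (F = 4802/3988 = 4802*(1/3988) = 2401/1994 ≈ 1.2041)
√(F + (-771 - 1*1141)) = √(2401/1994 + (-771 - 1*1141)) = √(2401/1994 + (-771 - 1141)) = √(2401/1994 - 1912) = √(-3810127/1994) = I*√7597393238/1994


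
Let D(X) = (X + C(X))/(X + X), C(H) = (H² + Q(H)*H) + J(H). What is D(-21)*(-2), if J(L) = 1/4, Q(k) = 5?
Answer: 1261/84 ≈ 15.012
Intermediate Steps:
J(L) = ¼
C(H) = ¼ + H² + 5*H (C(H) = (H² + 5*H) + ¼ = ¼ + H² + 5*H)
D(X) = (¼ + X² + 6*X)/(2*X) (D(X) = (X + (¼ + X² + 5*X))/(X + X) = (¼ + X² + 6*X)/((2*X)) = (¼ + X² + 6*X)*(1/(2*X)) = (¼ + X² + 6*X)/(2*X))
D(-21)*(-2) = (3 + (½)*(-21) + (⅛)/(-21))*(-2) = (3 - 21/2 + (⅛)*(-1/21))*(-2) = (3 - 21/2 - 1/168)*(-2) = -1261/168*(-2) = 1261/84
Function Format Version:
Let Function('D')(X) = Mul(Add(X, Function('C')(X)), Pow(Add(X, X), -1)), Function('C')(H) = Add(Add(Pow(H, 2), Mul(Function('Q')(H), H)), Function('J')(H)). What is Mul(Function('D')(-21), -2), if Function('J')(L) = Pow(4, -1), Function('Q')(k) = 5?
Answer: Rational(1261, 84) ≈ 15.012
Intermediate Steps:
Function('J')(L) = Rational(1, 4)
Function('C')(H) = Add(Rational(1, 4), Pow(H, 2), Mul(5, H)) (Function('C')(H) = Add(Add(Pow(H, 2), Mul(5, H)), Rational(1, 4)) = Add(Rational(1, 4), Pow(H, 2), Mul(5, H)))
Function('D')(X) = Mul(Rational(1, 2), Pow(X, -1), Add(Rational(1, 4), Pow(X, 2), Mul(6, X))) (Function('D')(X) = Mul(Add(X, Add(Rational(1, 4), Pow(X, 2), Mul(5, X))), Pow(Add(X, X), -1)) = Mul(Add(Rational(1, 4), Pow(X, 2), Mul(6, X)), Pow(Mul(2, X), -1)) = Mul(Add(Rational(1, 4), Pow(X, 2), Mul(6, X)), Mul(Rational(1, 2), Pow(X, -1))) = Mul(Rational(1, 2), Pow(X, -1), Add(Rational(1, 4), Pow(X, 2), Mul(6, X))))
Mul(Function('D')(-21), -2) = Mul(Add(3, Mul(Rational(1, 2), -21), Mul(Rational(1, 8), Pow(-21, -1))), -2) = Mul(Add(3, Rational(-21, 2), Mul(Rational(1, 8), Rational(-1, 21))), -2) = Mul(Add(3, Rational(-21, 2), Rational(-1, 168)), -2) = Mul(Rational(-1261, 168), -2) = Rational(1261, 84)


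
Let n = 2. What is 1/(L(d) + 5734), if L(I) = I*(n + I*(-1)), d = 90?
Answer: -1/2186 ≈ -0.00045746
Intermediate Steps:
L(I) = I*(2 - I) (L(I) = I*(2 + I*(-1)) = I*(2 - I))
1/(L(d) + 5734) = 1/(90*(2 - 1*90) + 5734) = 1/(90*(2 - 90) + 5734) = 1/(90*(-88) + 5734) = 1/(-7920 + 5734) = 1/(-2186) = -1/2186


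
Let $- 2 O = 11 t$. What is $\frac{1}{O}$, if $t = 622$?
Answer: $- \frac{1}{3421} \approx -0.00029231$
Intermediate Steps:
$O = -3421$ ($O = - \frac{11 \cdot 622}{2} = \left(- \frac{1}{2}\right) 6842 = -3421$)
$\frac{1}{O} = \frac{1}{-3421} = - \frac{1}{3421}$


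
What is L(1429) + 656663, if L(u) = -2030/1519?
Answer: 142495581/217 ≈ 6.5666e+5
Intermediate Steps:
L(u) = -290/217 (L(u) = -2030*1/1519 = -290/217)
L(1429) + 656663 = -290/217 + 656663 = 142495581/217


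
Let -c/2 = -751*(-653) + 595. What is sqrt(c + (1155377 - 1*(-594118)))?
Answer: sqrt(767499) ≈ 876.07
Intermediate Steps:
c = -981996 (c = -2*(-751*(-653) + 595) = -2*(490403 + 595) = -2*490998 = -981996)
sqrt(c + (1155377 - 1*(-594118))) = sqrt(-981996 + (1155377 - 1*(-594118))) = sqrt(-981996 + (1155377 + 594118)) = sqrt(-981996 + 1749495) = sqrt(767499)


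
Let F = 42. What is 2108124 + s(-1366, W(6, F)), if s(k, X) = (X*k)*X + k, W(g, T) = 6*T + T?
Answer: -115964818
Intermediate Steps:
W(g, T) = 7*T
s(k, X) = k + k*X**2 (s(k, X) = k*X**2 + k = k + k*X**2)
2108124 + s(-1366, W(6, F)) = 2108124 - 1366*(1 + (7*42)**2) = 2108124 - 1366*(1 + 294**2) = 2108124 - 1366*(1 + 86436) = 2108124 - 1366*86437 = 2108124 - 118072942 = -115964818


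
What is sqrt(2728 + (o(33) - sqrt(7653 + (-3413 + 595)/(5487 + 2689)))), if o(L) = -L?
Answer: sqrt(2814884380 - 511*sqrt(31972304210))/1022 ≈ 51.064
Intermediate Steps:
sqrt(2728 + (o(33) - sqrt(7653 + (-3413 + 595)/(5487 + 2689)))) = sqrt(2728 + (-1*33 - sqrt(7653 + (-3413 + 595)/(5487 + 2689)))) = sqrt(2728 + (-33 - sqrt(7653 - 2818/8176))) = sqrt(2728 + (-33 - sqrt(7653 - 2818*1/8176))) = sqrt(2728 + (-33 - sqrt(7653 - 1409/4088))) = sqrt(2728 + (-33 - sqrt(31284055/4088))) = sqrt(2728 + (-33 - sqrt(31972304210)/2044)) = sqrt(2695 - sqrt(31972304210)/2044)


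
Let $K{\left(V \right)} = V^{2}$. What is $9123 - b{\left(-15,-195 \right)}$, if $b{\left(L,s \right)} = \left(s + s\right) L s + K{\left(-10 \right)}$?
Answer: $1149773$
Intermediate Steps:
$b{\left(L,s \right)} = 100 + 2 L s^{2}$ ($b{\left(L,s \right)} = \left(s + s\right) L s + \left(-10\right)^{2} = 2 s L s + 100 = 2 L s s + 100 = 2 L s^{2} + 100 = 100 + 2 L s^{2}$)
$9123 - b{\left(-15,-195 \right)} = 9123 - \left(100 + 2 \left(-15\right) \left(-195\right)^{2}\right) = 9123 - \left(100 + 2 \left(-15\right) 38025\right) = 9123 - \left(100 - 1140750\right) = 9123 - -1140650 = 9123 + 1140650 = 1149773$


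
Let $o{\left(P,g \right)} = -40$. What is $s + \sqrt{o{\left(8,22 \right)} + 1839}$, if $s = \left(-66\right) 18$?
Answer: $-1188 + \sqrt{1799} \approx -1145.6$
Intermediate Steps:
$s = -1188$
$s + \sqrt{o{\left(8,22 \right)} + 1839} = -1188 + \sqrt{-40 + 1839} = -1188 + \sqrt{1799}$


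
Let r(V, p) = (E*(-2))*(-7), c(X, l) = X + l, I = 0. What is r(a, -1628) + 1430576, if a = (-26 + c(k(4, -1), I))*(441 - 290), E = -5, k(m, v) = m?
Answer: 1430506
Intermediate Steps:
a = -3322 (a = (-26 + (4 + 0))*(441 - 290) = (-26 + 4)*151 = -22*151 = -3322)
r(V, p) = -70 (r(V, p) = -5*(-2)*(-7) = 10*(-7) = -70)
r(a, -1628) + 1430576 = -70 + 1430576 = 1430506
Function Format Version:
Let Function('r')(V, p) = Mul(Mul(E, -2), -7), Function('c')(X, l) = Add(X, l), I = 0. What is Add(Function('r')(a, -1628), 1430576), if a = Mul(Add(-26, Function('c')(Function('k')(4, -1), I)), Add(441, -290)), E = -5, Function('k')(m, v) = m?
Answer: 1430506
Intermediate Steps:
a = -3322 (a = Mul(Add(-26, Add(4, 0)), Add(441, -290)) = Mul(Add(-26, 4), 151) = Mul(-22, 151) = -3322)
Function('r')(V, p) = -70 (Function('r')(V, p) = Mul(Mul(-5, -2), -7) = Mul(10, -7) = -70)
Add(Function('r')(a, -1628), 1430576) = Add(-70, 1430576) = 1430506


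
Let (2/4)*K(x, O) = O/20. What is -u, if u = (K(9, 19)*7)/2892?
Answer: -133/28920 ≈ -0.0045989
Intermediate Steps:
K(x, O) = O/10 (K(x, O) = 2*(O/20) = O/10)
u = 133/28920 (u = (((1/10)*19)*7)/2892 = ((19/10)*7)*(1/2892) = (133/10)*(1/2892) = 133/28920 ≈ 0.0045989)
-u = -1*133/28920 = -133/28920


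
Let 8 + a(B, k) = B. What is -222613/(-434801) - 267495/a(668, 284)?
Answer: -7744011261/19131244 ≈ -404.78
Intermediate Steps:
a(B, k) = -8 + B
-222613/(-434801) - 267495/a(668, 284) = -222613/(-434801) - 267495/(-8 + 668) = -222613*(-1/434801) - 267495/660 = 222613/434801 - 267495*1/660 = 222613/434801 - 17833/44 = -7744011261/19131244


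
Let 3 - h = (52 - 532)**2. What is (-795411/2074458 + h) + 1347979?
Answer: 772792041715/691486 ≈ 1.1176e+6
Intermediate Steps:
h = -230397 (h = 3 - (52 - 532)**2 = 3 - 1*(-480)**2 = 3 - 1*230400 = 3 - 230400 = -230397)
(-795411/2074458 + h) + 1347979 = (-795411/2074458 - 230397) + 1347979 = (-795411*1/2074458 - 230397) + 1347979 = (-265137/691486 - 230397) + 1347979 = -159316565079/691486 + 1347979 = 772792041715/691486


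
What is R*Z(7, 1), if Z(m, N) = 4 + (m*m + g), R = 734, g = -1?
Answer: 38168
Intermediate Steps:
Z(m, N) = 3 + m² (Z(m, N) = 4 + (m*m - 1) = 4 + (m² - 1) = 4 + (-1 + m²) = 3 + m²)
R*Z(7, 1) = 734*(3 + 7²) = 734*(3 + 49) = 734*52 = 38168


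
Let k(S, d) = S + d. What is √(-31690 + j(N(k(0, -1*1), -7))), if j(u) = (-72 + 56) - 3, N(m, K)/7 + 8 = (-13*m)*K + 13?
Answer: I*√31709 ≈ 178.07*I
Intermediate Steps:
N(m, K) = 35 - 91*K*m (N(m, K) = -56 + 7*((-13*m)*K + 13) = -56 + 7*(-13*K*m + 13) = -56 + 7*(13 - 13*K*m) = -56 + (91 - 91*K*m) = 35 - 91*K*m)
j(u) = -19 (j(u) = -16 - 3 = -19)
√(-31690 + j(N(k(0, -1*1), -7))) = √(-31690 - 19) = √(-31709) = I*√31709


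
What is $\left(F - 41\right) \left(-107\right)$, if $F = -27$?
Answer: $7276$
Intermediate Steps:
$\left(F - 41\right) \left(-107\right) = \left(-27 - 41\right) \left(-107\right) = \left(-68\right) \left(-107\right) = 7276$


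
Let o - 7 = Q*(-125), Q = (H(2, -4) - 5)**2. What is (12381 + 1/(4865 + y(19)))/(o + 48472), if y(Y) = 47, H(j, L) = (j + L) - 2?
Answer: 60815473/188394848 ≈ 0.32281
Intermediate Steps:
H(j, L) = -2 + L + j (H(j, L) = (L + j) - 2 = -2 + L + j)
Q = 81 (Q = ((-2 - 4 + 2) - 5)**2 = (-4 - 5)**2 = (-9)**2 = 81)
o = -10118 (o = 7 + 81*(-125) = 7 - 10125 = -10118)
(12381 + 1/(4865 + y(19)))/(o + 48472) = (12381 + 1/(4865 + 47))/(-10118 + 48472) = (12381 + 1/4912)/38354 = (12381 + 1/4912)*(1/38354) = (60815473/4912)*(1/38354) = 60815473/188394848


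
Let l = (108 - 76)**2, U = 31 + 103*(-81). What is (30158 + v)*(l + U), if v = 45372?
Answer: -550462640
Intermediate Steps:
U = -8312 (U = 31 - 8343 = -8312)
l = 1024 (l = 32**2 = 1024)
(30158 + v)*(l + U) = (30158 + 45372)*(1024 - 8312) = 75530*(-7288) = -550462640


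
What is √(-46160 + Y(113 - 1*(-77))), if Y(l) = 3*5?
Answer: I*√46145 ≈ 214.81*I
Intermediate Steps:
Y(l) = 15
√(-46160 + Y(113 - 1*(-77))) = √(-46160 + 15) = √(-46145) = I*√46145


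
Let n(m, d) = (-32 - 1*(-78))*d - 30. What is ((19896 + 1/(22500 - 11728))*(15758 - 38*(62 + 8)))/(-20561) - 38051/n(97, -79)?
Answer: -2569251281117161/202878512272 ≈ -12664.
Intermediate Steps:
n(m, d) = -30 + 46*d (n(m, d) = (-32 + 78)*d - 30 = 46*d - 30 = -30 + 46*d)
((19896 + 1/(22500 - 11728))*(15758 - 38*(62 + 8)))/(-20561) - 38051/n(97, -79) = ((19896 + 1/(22500 - 11728))*(15758 - 38*(62 + 8)))/(-20561) - 38051/(-30 + 46*(-79)) = ((19896 + 1/10772)*(15758 - 38*70))*(-1/20561) - 38051/(-30 - 3634) = ((19896 + 1/10772)*(15758 - 2660))*(-1/20561) - 38051/(-3664) = ((214319713/10772)*13098)*(-1/20561) - 38051*(-1/3664) = (1403579800437/5386)*(-1/20561) + 38051/3664 = -1403579800437/110741546 + 38051/3664 = -2569251281117161/202878512272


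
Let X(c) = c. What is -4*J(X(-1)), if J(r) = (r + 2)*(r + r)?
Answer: 8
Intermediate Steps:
J(r) = 2*r*(2 + r) (J(r) = (2 + r)*(2*r) = 2*r*(2 + r))
-4*J(X(-1)) = -8*(-1)*(2 - 1) = -8*(-1) = -4*(-2) = 8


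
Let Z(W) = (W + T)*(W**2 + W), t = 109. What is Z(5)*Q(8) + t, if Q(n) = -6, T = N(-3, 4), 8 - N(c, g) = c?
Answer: -2771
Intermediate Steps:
N(c, g) = 8 - c
T = 11 (T = 8 - 1*(-3) = 8 + 3 = 11)
Z(W) = (11 + W)*(W + W**2) (Z(W) = (W + 11)*(W**2 + W) = (11 + W)*(W + W**2))
Z(5)*Q(8) + t = (5*(11 + 5**2 + 12*5))*(-6) + 109 = (5*(11 + 25 + 60))*(-6) + 109 = (5*96)*(-6) + 109 = 480*(-6) + 109 = -2880 + 109 = -2771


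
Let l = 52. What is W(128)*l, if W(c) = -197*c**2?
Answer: -167837696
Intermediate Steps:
W(128)*l = -197*128**2*52 = -197*16384*52 = -3227648*52 = -167837696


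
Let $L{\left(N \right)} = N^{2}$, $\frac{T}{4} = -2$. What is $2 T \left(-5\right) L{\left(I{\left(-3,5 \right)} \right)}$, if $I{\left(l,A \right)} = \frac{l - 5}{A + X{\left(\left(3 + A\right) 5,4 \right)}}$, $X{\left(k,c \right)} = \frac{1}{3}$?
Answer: $180$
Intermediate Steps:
$T = -8$ ($T = 4 \left(-2\right) = -8$)
$X{\left(k,c \right)} = \frac{1}{3}$
$I{\left(l,A \right)} = \frac{-5 + l}{\frac{1}{3} + A}$ ($I{\left(l,A \right)} = \frac{l - 5}{A + \frac{1}{3}} = \frac{-5 + l}{\frac{1}{3} + A}$)
$2 T \left(-5\right) L{\left(I{\left(-3,5 \right)} \right)} = 2 \left(-8\right) \left(-5\right) \left(\frac{3 \left(-5 - 3\right)}{1 + 3 \cdot 5}\right)^{2} = \left(-16\right) \left(-5\right) \left(3 \frac{1}{1 + 15} \left(-8\right)\right)^{2} = 80 \left(3 \cdot \frac{1}{16} \left(-8\right)\right)^{2} = 80 \left(- \frac{3}{2}\right)^{2} = 80 \cdot \frac{9}{4} = 180$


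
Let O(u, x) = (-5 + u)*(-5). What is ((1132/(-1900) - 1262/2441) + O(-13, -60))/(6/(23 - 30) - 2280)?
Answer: -721437479/18512177850 ≈ -0.038971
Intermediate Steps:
O(u, x) = 25 - 5*u
((1132/(-1900) - 1262/2441) + O(-13, -60))/(6/(23 - 30) - 2280) = ((1132/(-1900) - 1262/2441) + (25 - 5*(-13)))/(6/(23 - 30) - 2280) = ((1132*(-1/1900) - 1262*1/2441) + (25 + 65))/(6/(-7) - 2280) = ((-283/475 - 1262/2441) + 90)/(-⅐*6 - 2280) = (-1290253/1159475 + 90)/(-6/7 - 2280) = 103062497/(1159475*(-15966/7)) = (103062497/1159475)*(-7/15966) = -721437479/18512177850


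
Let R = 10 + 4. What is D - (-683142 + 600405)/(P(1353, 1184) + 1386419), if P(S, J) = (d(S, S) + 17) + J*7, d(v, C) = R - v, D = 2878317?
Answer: 4010603815782/1393385 ≈ 2.8783e+6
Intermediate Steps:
R = 14
d(v, C) = 14 - v
P(S, J) = 31 - S + 7*J (P(S, J) = ((14 - S) + 17) + J*7 = (31 - S) + 7*J = 31 - S + 7*J)
D - (-683142 + 600405)/(P(1353, 1184) + 1386419) = 2878317 - (-683142 + 600405)/((31 - 1*1353 + 7*1184) + 1386419) = 2878317 - (-82737)/((31 - 1353 + 8288) + 1386419) = 2878317 - (-82737)/(6966 + 1386419) = 2878317 - (-82737)/1393385 = 2878317 - 1*(-82737/1393385) = 2878317 + 82737/1393385 = 4010603815782/1393385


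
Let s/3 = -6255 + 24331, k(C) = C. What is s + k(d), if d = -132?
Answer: 54096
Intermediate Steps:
s = 54228 (s = 3*(-6255 + 24331) = 3*18076 = 54228)
s + k(d) = 54228 - 132 = 54096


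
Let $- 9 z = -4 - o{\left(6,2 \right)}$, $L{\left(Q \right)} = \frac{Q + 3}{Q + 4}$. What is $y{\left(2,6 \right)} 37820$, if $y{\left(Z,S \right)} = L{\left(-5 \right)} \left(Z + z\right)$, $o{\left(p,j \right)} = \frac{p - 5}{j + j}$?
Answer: $\frac{1682990}{9} \approx 1.87 \cdot 10^{5}$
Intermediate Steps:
$o{\left(p,j \right)} = \frac{-5 + p}{2 j}$
$L{\left(Q \right)} = \frac{3 + Q}{4 + Q}$
$z = \frac{17}{36}$ ($z = - \frac{-4 - \frac{-5 + 6}{2 \cdot 2}}{9} = - \frac{-4 - \frac{1}{2} \cdot \frac{1}{2} \cdot 1}{9} = - \frac{-4 - \frac{1}{4}}{9} = \left(- \frac{1}{9}\right) \left(- \frac{17}{4}\right) = \frac{17}{36} \approx 0.47222$)
$y{\left(Z,S \right)} = \frac{17}{18} + 2 Z$ ($y{\left(Z,S \right)} = \frac{3 - 5}{4 - 5} \left(Z + \frac{17}{36}\right) = \frac{1}{-1} \left(-2\right) \left(\frac{17}{36} + Z\right) = \left(-1\right) \left(-2\right) \left(\frac{17}{36} + Z\right) = 2 \left(\frac{17}{36} + Z\right) = \frac{17}{18} + 2 Z$)
$y{\left(2,6 \right)} 37820 = \left(\frac{17}{18} + 2 \cdot 2\right) 37820 = \left(\frac{17}{18} + 4\right) 37820 = \frac{89}{18} \cdot 37820 = \frac{1682990}{9}$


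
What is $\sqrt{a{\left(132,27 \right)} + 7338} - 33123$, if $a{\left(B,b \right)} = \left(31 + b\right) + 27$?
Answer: $-33123 + \sqrt{7423} \approx -33037.0$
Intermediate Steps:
$a{\left(B,b \right)} = 58 + b$
$\sqrt{a{\left(132,27 \right)} + 7338} - 33123 = \sqrt{\left(58 + 27\right) + 7338} - 33123 = \sqrt{85 + 7338} - 33123 = \sqrt{7423} - 33123 = -33123 + \sqrt{7423}$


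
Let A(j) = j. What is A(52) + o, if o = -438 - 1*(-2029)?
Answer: 1643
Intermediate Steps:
o = 1591 (o = -438 + 2029 = 1591)
A(52) + o = 52 + 1591 = 1643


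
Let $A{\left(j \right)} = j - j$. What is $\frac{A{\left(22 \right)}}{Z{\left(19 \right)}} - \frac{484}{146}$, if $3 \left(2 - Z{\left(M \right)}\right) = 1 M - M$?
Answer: $- \frac{242}{73} \approx -3.3151$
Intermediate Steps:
$A{\left(j \right)} = 0$
$Z{\left(M \right)} = 2$ ($Z{\left(M \right)} = 2 - \frac{1 M - M}{3} = 2 - \frac{M - M}{3} = 2 - 0 = 2 + 0 = 2$)
$\frac{A{\left(22 \right)}}{Z{\left(19 \right)}} - \frac{484}{146} = \frac{0}{2} - \frac{484}{146} = 0 \cdot \frac{1}{2} - \frac{242}{73} = 0 - \frac{242}{73} = - \frac{242}{73}$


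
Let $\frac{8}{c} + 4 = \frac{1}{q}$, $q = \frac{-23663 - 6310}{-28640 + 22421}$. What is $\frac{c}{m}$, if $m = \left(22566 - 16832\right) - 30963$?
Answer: $\frac{79928}{955952039} \approx 8.3611 \cdot 10^{-5}$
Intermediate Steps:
$m = -25229$ ($m = \left(22566 - 16832\right) - 30963 = 5734 - 30963 = -25229$)
$q = \frac{9991}{2073}$ ($q = - \frac{29973}{-6219} = \left(-29973\right) \left(- \frac{1}{6219}\right) = \frac{9991}{2073} \approx 4.8196$)
$c = - \frac{79928}{37891}$ ($c = \frac{8}{-4 + \frac{1}{\frac{9991}{2073}}} = \frac{8}{-4 + \frac{2073}{9991}} = \frac{8}{- \frac{37891}{9991}} = 8 \left(- \frac{9991}{37891}\right) = - \frac{79928}{37891} \approx -2.1094$)
$\frac{c}{m} = - \frac{79928}{37891 \left(-25229\right)} = \left(- \frac{79928}{37891}\right) \left(- \frac{1}{25229}\right) = \frac{79928}{955952039}$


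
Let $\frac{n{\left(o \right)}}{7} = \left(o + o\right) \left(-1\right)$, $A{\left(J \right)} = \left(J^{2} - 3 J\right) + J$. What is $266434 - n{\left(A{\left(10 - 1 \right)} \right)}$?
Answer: $267316$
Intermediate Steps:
$A{\left(J \right)} = J^{2} - 2 J$
$n{\left(o \right)} = - 14 o$ ($n{\left(o \right)} = 7 \left(o + o\right) \left(-1\right) = 7 \cdot 2 o \left(-1\right) = 7 \left(- 2 o\right) = - 14 o$)
$266434 - n{\left(A{\left(10 - 1 \right)} \right)} = 266434 - - 14 \left(10 - 1\right) \left(-2 + \left(10 - 1\right)\right) = 266434 - - 14 \cdot 9 \left(-2 + 9\right) = 266434 - - 14 \cdot 9 \cdot 7 = 266434 - \left(-14\right) 63 = 266434 - -882 = 266434 + 882 = 267316$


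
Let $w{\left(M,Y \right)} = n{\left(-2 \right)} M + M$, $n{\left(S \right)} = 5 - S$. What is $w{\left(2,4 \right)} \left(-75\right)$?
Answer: $-1200$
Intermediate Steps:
$w{\left(M,Y \right)} = 8 M$ ($w{\left(M,Y \right)} = \left(5 - -2\right) M + M = \left(5 + 2\right) M + M = 7 M + M = 8 M$)
$w{\left(2,4 \right)} \left(-75\right) = 8 \cdot 2 \left(-75\right) = 16 \left(-75\right) = -1200$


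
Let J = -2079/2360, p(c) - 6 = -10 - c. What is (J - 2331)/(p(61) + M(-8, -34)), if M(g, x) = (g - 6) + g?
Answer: 1834413/68440 ≈ 26.803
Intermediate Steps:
M(g, x) = -6 + 2*g (M(g, x) = (-6 + g) + g = -6 + 2*g)
p(c) = -4 - c (p(c) = 6 + (-10 - c) = -4 - c)
J = -2079/2360 (J = -2079*1/2360 = -2079/2360 ≈ -0.88093)
(J - 2331)/(p(61) + M(-8, -34)) = (-2079/2360 - 2331)/((-4 - 1*61) + (-6 + 2*(-8))) = -5503239/(2360*((-4 - 61) + (-6 - 16))) = -5503239/(2360*(-65 - 22)) = -5503239/2360/(-87) = -5503239/2360*(-1/87) = 1834413/68440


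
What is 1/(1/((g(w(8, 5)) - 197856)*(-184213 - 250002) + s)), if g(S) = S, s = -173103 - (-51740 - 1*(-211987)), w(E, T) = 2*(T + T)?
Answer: 85903025390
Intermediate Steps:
w(E, T) = 4*T (w(E, T) = 2*(2*T) = 4*T)
s = -333350 (s = -173103 - (-51740 + 211987) = -173103 - 1*160247 = -173103 - 160247 = -333350)
1/(1/((g(w(8, 5)) - 197856)*(-184213 - 250002) + s)) = 1/(1/((4*5 - 197856)*(-184213 - 250002) - 333350)) = 1/(1/((20 - 197856)*(-434215) - 333350)) = 1/(1/(-197836*(-434215) - 333350)) = 1/(1/(85903358740 - 333350)) = 1/(1/85903025390) = 85903025390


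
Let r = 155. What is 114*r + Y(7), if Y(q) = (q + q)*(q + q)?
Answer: 17866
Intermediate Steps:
Y(q) = 4*q**2 (Y(q) = (2*q)*(2*q) = 4*q**2)
114*r + Y(7) = 114*155 + 4*7**2 = 17670 + 4*49 = 17670 + 196 = 17866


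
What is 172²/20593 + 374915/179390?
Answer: 2605539671/738835654 ≈ 3.5265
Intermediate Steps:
172²/20593 + 374915/179390 = 29584*(1/20593) + 374915*(1/179390) = 29584/20593 + 74983/35878 = 2605539671/738835654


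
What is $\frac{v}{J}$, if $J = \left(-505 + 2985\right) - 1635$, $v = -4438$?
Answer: $- \frac{4438}{845} \approx -5.2521$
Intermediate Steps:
$J = 845$ ($J = 2480 - 1635 = 845$)
$\frac{v}{J} = - \frac{4438}{845}$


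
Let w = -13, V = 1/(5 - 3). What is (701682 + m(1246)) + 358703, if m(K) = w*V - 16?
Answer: 2120725/2 ≈ 1.0604e+6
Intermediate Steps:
V = ½ (V = 1/2 = ½ ≈ 0.50000)
m(K) = -45/2 (m(K) = -13*½ - 16 = -13/2 - 16 = -45/2)
(701682 + m(1246)) + 358703 = (701682 - 45/2) + 358703 = 1403319/2 + 358703 = 2120725/2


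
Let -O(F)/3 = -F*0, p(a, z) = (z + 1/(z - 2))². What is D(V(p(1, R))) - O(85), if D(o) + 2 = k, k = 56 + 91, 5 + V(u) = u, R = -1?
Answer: 145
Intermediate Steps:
p(a, z) = (z + 1/(-2 + z))²
V(u) = -5 + u
O(F) = 0 (O(F) = -3*(-F)*0 = -3*0 = 0)
k = 147
D(o) = 145 (D(o) = -2 + 147 = 145)
D(V(p(1, R))) - O(85) = 145 - 1*0 = 145 + 0 = 145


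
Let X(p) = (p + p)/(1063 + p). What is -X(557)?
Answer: -557/810 ≈ -0.68765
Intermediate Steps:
X(p) = 2*p/(1063 + p) (X(p) = (2*p)/(1063 + p) = 2*p/(1063 + p))
-X(557) = -2*557/(1063 + 557) = -2*557/1620 = -1*557/810 = -557/810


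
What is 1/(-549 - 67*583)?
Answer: -1/39610 ≈ -2.5246e-5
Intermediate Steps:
1/(-549 - 67*583) = 1/(-549 - 39061) = 1/(-39610) = -1/39610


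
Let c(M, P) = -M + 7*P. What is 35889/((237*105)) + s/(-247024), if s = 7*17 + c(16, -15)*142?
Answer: 442383671/292723440 ≈ 1.5113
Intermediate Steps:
s = -17063 (s = 7*17 + (-1*16 + 7*(-15))*142 = 119 + (-16 - 105)*142 = 119 - 121*142 = 119 - 17182 = -17063)
35889/((237*105)) + s/(-247024) = 35889/((237*105)) - 17063/(-247024) = 35889/24885 - 17063*(-1/247024) = 35889*(1/24885) + 17063/247024 = 1709/1185 + 17063/247024 = 442383671/292723440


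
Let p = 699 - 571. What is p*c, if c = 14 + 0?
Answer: 1792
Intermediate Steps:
p = 128
c = 14
p*c = 128*14 = 1792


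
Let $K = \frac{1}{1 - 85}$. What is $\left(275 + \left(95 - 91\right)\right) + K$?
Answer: $\frac{23435}{84} \approx 278.99$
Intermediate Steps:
$K = - \frac{1}{84}$ ($K = \frac{1}{-84} = - \frac{1}{84} \approx -0.011905$)
$\left(275 + \left(95 - 91\right)\right) + K = \left(275 + \left(95 - 91\right)\right) - \frac{1}{84} = \left(275 + 4\right) - \frac{1}{84} = 279 - \frac{1}{84} = \frac{23435}{84}$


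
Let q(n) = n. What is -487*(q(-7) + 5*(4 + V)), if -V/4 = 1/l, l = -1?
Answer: -16071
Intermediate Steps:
V = 4 (V = -4/(-1) = -4*(-1) = 4)
-487*(q(-7) + 5*(4 + V)) = -487*(-7 + 5*(4 + 4)) = -487*(-7 + 5*8) = -487*(-7 + 40) = -487*33 = -16071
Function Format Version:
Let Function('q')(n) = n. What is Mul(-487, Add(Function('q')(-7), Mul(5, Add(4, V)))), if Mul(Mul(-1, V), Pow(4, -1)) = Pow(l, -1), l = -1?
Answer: -16071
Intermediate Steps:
V = 4 (V = Mul(-4, Pow(-1, -1)) = Mul(-4, -1) = 4)
Mul(-487, Add(Function('q')(-7), Mul(5, Add(4, V)))) = Mul(-487, Add(-7, Mul(5, Add(4, 4)))) = Mul(-487, Add(-7, Mul(5, 8))) = Mul(-487, Add(-7, 40)) = Mul(-487, 33) = -16071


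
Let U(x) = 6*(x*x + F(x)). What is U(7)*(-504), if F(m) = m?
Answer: -169344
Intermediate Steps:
U(x) = 6*x + 6*x**2 (U(x) = 6*(x*x + x) = 6*(x**2 + x) = 6*(x + x**2) = 6*x + 6*x**2)
U(7)*(-504) = (6*7*(1 + 7))*(-504) = (6*7*8)*(-504) = 336*(-504) = -169344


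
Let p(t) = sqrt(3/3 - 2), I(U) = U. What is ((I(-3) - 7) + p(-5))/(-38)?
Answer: 5/19 - I/38 ≈ 0.26316 - 0.026316*I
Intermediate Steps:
p(t) = I (p(t) = sqrt(3*(1/3) - 2) = sqrt(1 - 2) = sqrt(-1) = I)
((I(-3) - 7) + p(-5))/(-38) = ((-3 - 7) + I)/(-38) = (-10 + I)*(-1/38) = 5/19 - I/38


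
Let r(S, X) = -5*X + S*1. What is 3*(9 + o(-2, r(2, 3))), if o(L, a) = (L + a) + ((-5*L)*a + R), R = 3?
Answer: -399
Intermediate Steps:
r(S, X) = S - 5*X (r(S, X) = -5*X + S = S - 5*X)
o(L, a) = 3 + L + a - 5*L*a (o(L, a) = (L + a) + ((-5*L)*a + 3) = (L + a) + (-5*L*a + 3) = (L + a) + (3 - 5*L*a) = 3 + L + a - 5*L*a)
3*(9 + o(-2, r(2, 3))) = 3*(9 + (3 - 2 + (2 - 5*3) - 5*(-2)*(2 - 5*3))) = 3*(9 + (3 - 2 + (2 - 15) - 5*(-2)*(2 - 15))) = 3*(9 + (3 - 2 - 13 - 5*(-2)*(-13))) = 3*(9 + (3 - 2 - 13 - 130)) = 3*(9 - 142) = 3*(-133) = -399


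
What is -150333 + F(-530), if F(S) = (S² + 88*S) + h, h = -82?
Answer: 83845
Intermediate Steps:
F(S) = -82 + S² + 88*S (F(S) = (S² + 88*S) - 82 = -82 + S² + 88*S)
-150333 + F(-530) = -150333 + (-82 + (-530)² + 88*(-530)) = -150333 + (-82 + 280900 - 46640) = -150333 + 234178 = 83845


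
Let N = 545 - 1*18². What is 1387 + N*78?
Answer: 18625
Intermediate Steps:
N = 221 (N = 545 - 1*324 = 545 - 324 = 221)
1387 + N*78 = 1387 + 221*78 = 1387 + 17238 = 18625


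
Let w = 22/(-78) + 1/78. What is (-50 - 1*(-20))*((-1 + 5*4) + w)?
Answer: -7305/13 ≈ -561.92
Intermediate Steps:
w = -7/26 (w = 22*(-1/78) + 1*(1/78) = -11/39 + 1/78 = -7/26 ≈ -0.26923)
(-50 - 1*(-20))*((-1 + 5*4) + w) = (-50 - 1*(-20))*((-1 + 5*4) - 7/26) = (-50 + 20)*((-1 + 20) - 7/26) = -30*(19 - 7/26) = -30*487/26 = -7305/13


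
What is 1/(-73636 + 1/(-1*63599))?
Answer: -63599/4683175965 ≈ -1.3580e-5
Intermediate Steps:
1/(-73636 + 1/(-1*63599)) = 1/(-73636 + 1/(-63599)) = 1/(-73636 - 1/63599) = 1/(-4683175965/63599) = -63599/4683175965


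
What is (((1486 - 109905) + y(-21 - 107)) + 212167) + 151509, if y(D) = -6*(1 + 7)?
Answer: 255209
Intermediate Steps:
y(D) = -48 (y(D) = -6*8 = -48)
(((1486 - 109905) + y(-21 - 107)) + 212167) + 151509 = (((1486 - 109905) - 48) + 212167) + 151509 = ((-108419 - 48) + 212167) + 151509 = (-108467 + 212167) + 151509 = 103700 + 151509 = 255209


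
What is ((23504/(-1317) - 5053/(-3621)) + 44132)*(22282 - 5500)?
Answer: 392289960535318/529873 ≈ 7.4035e+8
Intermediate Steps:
((23504/(-1317) - 5053/(-3621)) + 44132)*(22282 - 5500) = ((23504*(-1/1317) - 5053*(-1/3621)) + 44132)*16782 = ((-23504/1317 + 5053/3621) + 44132)*16782 = (-26151061/1589619 + 44132)*16782 = (70126914647/1589619)*16782 = 392289960535318/529873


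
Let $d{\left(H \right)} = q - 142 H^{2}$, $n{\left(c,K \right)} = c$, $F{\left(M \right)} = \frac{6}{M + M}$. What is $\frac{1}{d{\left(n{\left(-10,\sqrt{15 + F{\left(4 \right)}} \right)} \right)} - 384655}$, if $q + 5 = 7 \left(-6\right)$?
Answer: $- \frac{1}{398902} \approx -2.5069 \cdot 10^{-6}$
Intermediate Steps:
$F{\left(M \right)} = \frac{3}{M}$ ($F{\left(M \right)} = \frac{6}{2 M} = 6 \frac{1}{2 M} = \frac{3}{M}$)
$q = -47$ ($q = -5 + 7 \left(-6\right) = -5 - 42 = -47$)
$d{\left(H \right)} = -47 - 142 H^{2}$
$\frac{1}{d{\left(n{\left(-10,\sqrt{15 + F{\left(4 \right)}} \right)} \right)} - 384655} = \frac{1}{\left(-47 - 142 \left(-10\right)^{2}\right) - 384655} = \frac{1}{\left(-47 - 14200\right) - 384655} = \frac{1}{-14247 - 384655} = \frac{1}{-398902} = - \frac{1}{398902}$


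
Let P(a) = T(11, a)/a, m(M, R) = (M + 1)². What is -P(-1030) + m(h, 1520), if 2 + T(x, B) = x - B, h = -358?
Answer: 131273509/1030 ≈ 1.2745e+5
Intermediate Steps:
T(x, B) = -2 + x - B (T(x, B) = -2 + (x - B) = -2 + x - B)
m(M, R) = (1 + M)²
P(a) = (9 - a)/a (P(a) = (-2 + 11 - a)/a = (9 - a)/a)
-P(-1030) + m(h, 1520) = -(9 - 1*(-1030))/(-1030) + (1 - 358)² = -(-1)*(9 + 1030)/1030 + (-357)² = -(-1)*1039/1030 + 127449 = -1*(-1039/1030) + 127449 = 1039/1030 + 127449 = 131273509/1030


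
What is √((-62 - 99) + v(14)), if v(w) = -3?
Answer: 2*I*√41 ≈ 12.806*I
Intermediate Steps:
√((-62 - 99) + v(14)) = √((-62 - 99) - 3) = √(-161 - 3) = √(-164) = 2*I*√41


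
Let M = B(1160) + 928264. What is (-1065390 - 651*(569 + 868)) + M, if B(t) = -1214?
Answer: -1073827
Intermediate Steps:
M = 927050 (M = -1214 + 928264 = 927050)
(-1065390 - 651*(569 + 868)) + M = (-1065390 - 651*(569 + 868)) + 927050 = (-1065390 - 651*1437) + 927050 = (-1065390 - 935487) + 927050 = -2000877 + 927050 = -1073827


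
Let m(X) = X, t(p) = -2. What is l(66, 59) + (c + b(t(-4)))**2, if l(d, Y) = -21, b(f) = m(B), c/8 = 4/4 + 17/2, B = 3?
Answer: 6220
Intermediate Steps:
c = 76 (c = 8*(4/4 + 17/2) = 8*(4*(1/4) + 17*(1/2)) = 8*(1 + 17/2) = 8*(19/2) = 76)
b(f) = 3
l(66, 59) + (c + b(t(-4)))**2 = -21 + (76 + 3)**2 = -21 + 79**2 = -21 + 6241 = 6220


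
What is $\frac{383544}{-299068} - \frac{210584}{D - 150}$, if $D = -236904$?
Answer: $- \frac{498958994}{1265986887} \approx -0.39413$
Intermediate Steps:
$\frac{383544}{-299068} - \frac{210584}{D - 150} = \frac{383544}{-299068} - \frac{210584}{-236904 - 150} = 383544 \left(- \frac{1}{299068}\right) - \frac{210584}{-237054} = - \frac{13698}{10681} - - \frac{105292}{118527} = - \frac{13698}{10681} + \frac{105292}{118527} = - \frac{498958994}{1265986887}$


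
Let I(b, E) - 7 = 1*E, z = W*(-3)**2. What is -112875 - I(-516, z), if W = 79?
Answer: -113593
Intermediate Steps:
z = 711 (z = 79*(-3)**2 = 79*9 = 711)
I(b, E) = 7 + E (I(b, E) = 7 + 1*E = 7 + E)
-112875 - I(-516, z) = -112875 - (7 + 711) = -112875 - 1*718 = -112875 - 718 = -113593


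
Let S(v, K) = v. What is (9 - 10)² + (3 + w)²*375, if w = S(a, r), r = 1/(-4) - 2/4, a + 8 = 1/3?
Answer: 24503/3 ≈ 8167.7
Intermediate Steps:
a = -23/3 (a = -8 + 1/3 = -8 + 1*(⅓) = -8 + ⅓ = -23/3 ≈ -7.6667)
r = -¾ (r = 1*(-¼) - 2*¼ = -¼ - ½ = -¾ ≈ -0.75000)
w = -23/3 ≈ -7.6667
(9 - 10)² + (3 + w)²*375 = (9 - 10)² + (3 - 23/3)²*375 = (-1)² + (-14/3)²*375 = 1 + (196/9)*375 = 1 + 24500/3 = 24503/3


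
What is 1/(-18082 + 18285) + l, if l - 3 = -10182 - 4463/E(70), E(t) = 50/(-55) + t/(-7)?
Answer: -237994441/24360 ≈ -9769.9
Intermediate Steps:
E(t) = -10/11 - t/7 (E(t) = 50*(-1/55) + t*(-1/7) = -10/11 - t/7)
l = -1172387/120 (l = 3 + (-10182 - 4463/(-10/11 - 1/7*70)) = 3 + (-10182 - 4463/(-10/11 - 10)) = 3 + (-10182 - 4463/(-120/11)) = 3 + (-10182 - 4463*(-11/120)) = 3 + (-10182 + 49093/120) = 3 - 1172747/120 = -1172387/120 ≈ -9769.9)
1/(-18082 + 18285) + l = 1/(-18082 + 18285) - 1172387/120 = 1/203 - 1172387/120 = -237994441/24360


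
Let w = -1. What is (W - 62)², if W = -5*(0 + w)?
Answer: 3249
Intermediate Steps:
W = 5 (W = -5*(0 - 1) = -5*(-1) = 5)
(W - 62)² = (5 - 62)² = (-57)² = 3249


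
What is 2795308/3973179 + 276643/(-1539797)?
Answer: 457864959197/873984157809 ≈ 0.52388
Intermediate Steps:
2795308/3973179 + 276643/(-1539797) = 2795308*(1/3973179) + 276643*(-1/1539797) = 2795308/3973179 - 276643/1539797 = 457864959197/873984157809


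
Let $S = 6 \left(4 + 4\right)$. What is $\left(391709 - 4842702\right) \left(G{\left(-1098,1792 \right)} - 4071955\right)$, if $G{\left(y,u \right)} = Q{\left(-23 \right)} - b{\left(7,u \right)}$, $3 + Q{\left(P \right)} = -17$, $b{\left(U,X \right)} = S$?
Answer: $18124545868839$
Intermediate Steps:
$S = 48$ ($S = 6 \cdot 8 = 48$)
$b{\left(U,X \right)} = 48$
$Q{\left(P \right)} = -20$ ($Q{\left(P \right)} = -3 - 17 = -20$)
$G{\left(y,u \right)} = -68$ ($G{\left(y,u \right)} = -20 - 48 = -68$)
$\left(391709 - 4842702\right) \left(G{\left(-1098,1792 \right)} - 4071955\right) = \left(391709 - 4842702\right) \left(-68 - 4071955\right) = \left(-4450993\right) \left(-4072023\right) = 18124545868839$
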